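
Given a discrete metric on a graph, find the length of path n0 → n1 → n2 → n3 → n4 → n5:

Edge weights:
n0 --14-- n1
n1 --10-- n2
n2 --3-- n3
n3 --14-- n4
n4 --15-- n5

Arc length = 14 + 10 + 3 + 14 + 15 = 56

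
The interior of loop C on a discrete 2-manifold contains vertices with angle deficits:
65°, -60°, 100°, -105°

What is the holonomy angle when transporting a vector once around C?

Holonomy = total enclosed curvature = 65° + (-60°) + 100° + (-105°) = 0°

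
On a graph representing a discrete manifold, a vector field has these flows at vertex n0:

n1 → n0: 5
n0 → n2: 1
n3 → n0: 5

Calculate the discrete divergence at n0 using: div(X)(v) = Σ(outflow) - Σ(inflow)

Divergence = sum of outgoing flows = (-5) + 1 + (-5) = -9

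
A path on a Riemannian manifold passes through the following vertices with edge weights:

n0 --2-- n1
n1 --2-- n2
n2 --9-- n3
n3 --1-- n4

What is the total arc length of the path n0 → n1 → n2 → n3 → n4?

Arc length = 2 + 2 + 9 + 1 = 14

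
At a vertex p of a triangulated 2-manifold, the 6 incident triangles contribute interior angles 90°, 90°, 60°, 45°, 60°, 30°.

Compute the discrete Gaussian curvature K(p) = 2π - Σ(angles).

Sum of angles = 375°. K = 360° - 375° = -15°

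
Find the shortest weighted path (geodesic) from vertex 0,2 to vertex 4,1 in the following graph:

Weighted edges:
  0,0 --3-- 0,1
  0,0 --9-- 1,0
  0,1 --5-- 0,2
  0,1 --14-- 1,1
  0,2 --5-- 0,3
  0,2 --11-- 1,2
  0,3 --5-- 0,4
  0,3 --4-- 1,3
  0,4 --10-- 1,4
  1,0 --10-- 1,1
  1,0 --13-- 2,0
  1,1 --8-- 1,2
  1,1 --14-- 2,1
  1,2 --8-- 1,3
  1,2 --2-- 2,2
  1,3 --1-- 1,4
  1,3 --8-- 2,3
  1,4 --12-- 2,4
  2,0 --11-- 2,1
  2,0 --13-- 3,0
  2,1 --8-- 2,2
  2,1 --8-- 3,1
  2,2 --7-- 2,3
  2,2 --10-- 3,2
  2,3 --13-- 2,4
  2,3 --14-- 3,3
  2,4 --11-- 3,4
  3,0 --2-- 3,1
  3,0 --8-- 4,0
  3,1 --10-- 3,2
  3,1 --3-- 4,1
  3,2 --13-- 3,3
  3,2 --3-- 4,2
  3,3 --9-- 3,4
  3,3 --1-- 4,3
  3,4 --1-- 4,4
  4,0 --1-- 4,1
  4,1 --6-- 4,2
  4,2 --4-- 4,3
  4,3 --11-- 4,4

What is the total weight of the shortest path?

Shortest path: 0,2 → 1,2 → 2,2 → 3,2 → 4,2 → 4,1, total weight = 32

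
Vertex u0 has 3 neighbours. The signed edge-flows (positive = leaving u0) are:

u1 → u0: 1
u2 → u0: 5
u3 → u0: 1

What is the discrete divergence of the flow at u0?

Divergence = sum of outgoing flows = (-1) + (-5) + (-1) = -7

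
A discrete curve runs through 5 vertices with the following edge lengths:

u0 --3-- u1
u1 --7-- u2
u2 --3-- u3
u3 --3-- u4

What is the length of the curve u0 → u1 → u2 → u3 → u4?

Arc length = 3 + 7 + 3 + 3 = 16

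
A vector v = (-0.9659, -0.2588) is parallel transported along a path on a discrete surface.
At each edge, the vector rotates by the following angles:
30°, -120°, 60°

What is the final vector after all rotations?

Total rotation: 30° + (-120°) + 60° = -30°. Final vector: (-0.9659, 0.2588)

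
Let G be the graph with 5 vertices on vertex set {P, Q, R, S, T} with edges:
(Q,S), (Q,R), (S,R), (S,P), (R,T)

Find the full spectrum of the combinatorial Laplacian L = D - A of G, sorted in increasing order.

Degrees: deg(P) = 1, deg(Q) = 2, deg(R) = 3, deg(S) = 3, deg(T) = 1.
L = D − A with rows/columns ordered (P, Q, R, S, T):
  [ 1,  0,  0, -1,  0]
  [ 0,  2, -1, -1,  0]
  [ 0, -1,  3, -1, -1]
  [-1, -1, -1,  3,  0]
  [ 0,  0, -1,  0,  1]
Characteristic polynomial: det(λI − L) = λ(λ² − 5λ + 3)(λ² − 5λ + 5).
Roots: λ = 0; (λ² − 5λ + 3) = 0 ⇒ λ = (5 ± √13)/2 ≈ 0.6972, 4.3028; (λ² − 5λ + 5) = 0 ⇒ λ = (5 ± √5)/2 ≈ 1.382, 3.618.
(Check: the roots sum (with multiplicity) to 10, matching trace L = Σdeg = 2·5 = 10.)
Laplacian eigenvalues (increasing order): [0.0, 0.6972, 1.382, 3.618, 4.3028]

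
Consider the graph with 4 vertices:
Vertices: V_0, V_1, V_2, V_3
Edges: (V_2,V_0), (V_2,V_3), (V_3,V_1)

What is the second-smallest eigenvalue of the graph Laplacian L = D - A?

Degrees: deg(V_0) = 1, deg(V_1) = 1, deg(V_2) = 2, deg(V_3) = 2.
L = D − A with rows/columns ordered (V_0, V_1, V_2, V_3):
  [ 1,  0, -1,  0]
  [ 0,  1,  0, -1]
  [-1,  0,  2, -1]
  [ 0, -1, -1,  2]
Characteristic polynomial: det(λI − L) = λ(λ² − 4λ + 2)(λ − 2).
Roots: λ = 0; (λ² − 4λ + 2) = 0 ⇒ λ = 2 ± √2 ≈ 0.5858, 3.4142; (λ − 2) = 0 ⇒ λ = 2.
(Check: the roots sum (with multiplicity) to 6, matching trace L = Σdeg = 2·3 = 6.)
Laplacian eigenvalues: [0.0, 0.5858, 2.0, 3.4142]. Algebraic connectivity (smallest non-zero eigenvalue) = 0.5858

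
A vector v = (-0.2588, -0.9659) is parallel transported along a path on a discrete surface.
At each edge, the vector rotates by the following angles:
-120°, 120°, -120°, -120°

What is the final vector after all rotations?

Total rotation: (-120°) + 120° + (-120°) + (-120°) = -240° ≡ 120° (mod 360°). Final vector: (0.9659, 0.2588)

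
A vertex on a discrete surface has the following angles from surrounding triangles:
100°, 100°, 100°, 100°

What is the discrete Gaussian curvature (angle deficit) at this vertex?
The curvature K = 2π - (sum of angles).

Sum of angles = 400°. K = 360° - 400° = -40° = -2π/9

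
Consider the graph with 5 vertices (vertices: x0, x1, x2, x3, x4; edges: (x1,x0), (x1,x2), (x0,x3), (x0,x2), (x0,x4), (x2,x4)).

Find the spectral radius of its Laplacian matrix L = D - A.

Degrees: deg(x0) = 4, deg(x1) = 2, deg(x2) = 3, deg(x3) = 1, deg(x4) = 2.
L = D − A with rows/columns ordered (x0, x1, x2, x3, x4):
  [ 4, -1, -1, -1, -1]
  [-1,  2, -1,  0,  0]
  [-1, -1,  3,  0, -1]
  [-1,  0,  0,  1,  0]
  [-1,  0, -1,  0,  2]
Characteristic polynomial: det(λI − L) = λ(λ − 1)(λ − 2)(λ − 4)(λ − 5).
Roots: λ = 0; (λ − 1) = 0 ⇒ λ = 1; (λ − 2) = 0 ⇒ λ = 2; (λ − 4) = 0 ⇒ λ = 4; (λ − 5) = 0 ⇒ λ = 5.
(Check: the roots sum (with multiplicity) to 12, matching trace L = Σdeg = 2·6 = 12.)
Laplacian eigenvalues: [0.0, 1.0, 2.0, 4.0, 5.0]. Largest eigenvalue (spectral radius) = 5.0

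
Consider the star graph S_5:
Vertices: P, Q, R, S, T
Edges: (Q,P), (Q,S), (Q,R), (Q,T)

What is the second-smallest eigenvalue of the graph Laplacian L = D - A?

The star S_5 is the complete bipartite graph K_{1,4} (one hub of degree 4, 4 leaves of degree 1). The Laplacian spectrum of K_{p,q} is 0, p (multiplicity q−1), q (multiplicity p−1), p+q. With p = 1, q = 4: 0 once, 1 with multiplicity 3, and 5 once. (Check: trace L = sum of degrees = 8 = 3·1 + 5.)
Laplacian eigenvalues: [0.0, 1.0, 1.0, 1.0, 5.0]. Algebraic connectivity (smallest non-zero eigenvalue) = 1.0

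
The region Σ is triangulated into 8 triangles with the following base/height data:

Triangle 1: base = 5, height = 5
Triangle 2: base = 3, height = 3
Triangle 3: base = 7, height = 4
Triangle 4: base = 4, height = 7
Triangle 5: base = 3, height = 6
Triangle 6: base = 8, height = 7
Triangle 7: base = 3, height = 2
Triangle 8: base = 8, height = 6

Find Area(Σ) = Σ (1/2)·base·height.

(1/2)×5×5 + (1/2)×3×3 + (1/2)×7×4 + (1/2)×4×7 + (1/2)×3×6 + (1/2)×8×7 + (1/2)×3×2 + (1/2)×8×6 = 109.0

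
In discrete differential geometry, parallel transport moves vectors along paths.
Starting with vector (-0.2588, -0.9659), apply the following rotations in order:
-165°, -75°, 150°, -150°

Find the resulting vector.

Total rotation: (-165°) + (-75°) + 150° + (-150°) = -240° ≡ 120° (mod 360°). Final vector: (0.9659, 0.2588)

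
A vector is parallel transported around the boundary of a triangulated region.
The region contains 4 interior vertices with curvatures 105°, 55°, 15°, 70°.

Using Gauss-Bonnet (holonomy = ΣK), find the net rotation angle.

Holonomy = total enclosed curvature = 105° + 55° + 15° + 70° = 245°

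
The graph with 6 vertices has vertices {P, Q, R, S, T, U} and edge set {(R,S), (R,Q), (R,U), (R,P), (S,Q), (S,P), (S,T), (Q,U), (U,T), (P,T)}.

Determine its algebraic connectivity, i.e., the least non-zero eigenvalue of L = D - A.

Degrees: deg(P) = 3, deg(Q) = 3, deg(R) = 4, deg(S) = 4, deg(T) = 3, deg(U) = 3.
L = D − A with rows/columns ordered (P, Q, R, S, T, U):
  [ 3,  0, -1, -1, -1,  0]
  [ 0,  3, -1, -1,  0, -1]
  [-1, -1,  4, -1,  0, -1]
  [-1, -1, -1,  4, -1,  0]
  [-1,  0,  0, -1,  3, -1]
  [ 0, -1, -1,  0, -1,  3]
Characteristic polynomial: det(λI − L) = λ(λ² − 8λ + 13)(λ − 3)(λ − 4)(λ − 5).
Roots: λ = 0; (λ² − 8λ + 13) = 0 ⇒ λ = 4 ± √3 ≈ 2.2679, 5.7321; (λ − 3) = 0 ⇒ λ = 3; (λ − 4) = 0 ⇒ λ = 4; (λ − 5) = 0 ⇒ λ = 5.
(Check: the roots sum (with multiplicity) to 20, matching trace L = Σdeg = 2·10 = 20.)
Laplacian eigenvalues: [0.0, 2.2679, 3.0, 4.0, 5.0, 5.7321]. Algebraic connectivity (smallest non-zero eigenvalue) = 2.2679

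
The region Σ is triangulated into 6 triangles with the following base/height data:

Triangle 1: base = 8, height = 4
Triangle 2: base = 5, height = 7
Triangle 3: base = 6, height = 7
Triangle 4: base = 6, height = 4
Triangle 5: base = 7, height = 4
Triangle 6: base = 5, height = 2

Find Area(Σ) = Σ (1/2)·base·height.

(1/2)×8×4 + (1/2)×5×7 + (1/2)×6×7 + (1/2)×6×4 + (1/2)×7×4 + (1/2)×5×2 = 85.5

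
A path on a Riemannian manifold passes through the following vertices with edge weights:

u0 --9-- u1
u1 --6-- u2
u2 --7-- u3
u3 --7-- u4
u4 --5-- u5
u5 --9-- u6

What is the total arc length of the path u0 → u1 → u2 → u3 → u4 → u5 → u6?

Arc length = 9 + 6 + 7 + 7 + 5 + 9 = 43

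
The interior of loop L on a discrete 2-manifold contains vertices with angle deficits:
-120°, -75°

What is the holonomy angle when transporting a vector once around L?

Holonomy = total enclosed curvature = (-120°) + (-75°) = -195°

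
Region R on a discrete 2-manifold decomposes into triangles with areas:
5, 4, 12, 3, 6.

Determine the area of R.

5 + 4 + 12 + 3 + 6 = 30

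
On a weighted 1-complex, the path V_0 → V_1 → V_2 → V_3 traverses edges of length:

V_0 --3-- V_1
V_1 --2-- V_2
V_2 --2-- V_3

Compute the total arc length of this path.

Arc length = 3 + 2 + 2 = 7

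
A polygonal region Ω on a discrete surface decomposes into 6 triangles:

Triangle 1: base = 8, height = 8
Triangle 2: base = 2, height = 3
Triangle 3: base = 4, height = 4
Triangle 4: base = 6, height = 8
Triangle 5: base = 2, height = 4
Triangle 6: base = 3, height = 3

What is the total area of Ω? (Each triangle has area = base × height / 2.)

(1/2)×8×8 + (1/2)×2×3 + (1/2)×4×4 + (1/2)×6×8 + (1/2)×2×4 + (1/2)×3×3 = 75.5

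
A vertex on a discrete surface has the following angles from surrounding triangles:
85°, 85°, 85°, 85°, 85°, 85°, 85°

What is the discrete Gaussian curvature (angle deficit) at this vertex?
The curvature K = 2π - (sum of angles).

Sum of angles = 595°. K = 360° - 595° = -235°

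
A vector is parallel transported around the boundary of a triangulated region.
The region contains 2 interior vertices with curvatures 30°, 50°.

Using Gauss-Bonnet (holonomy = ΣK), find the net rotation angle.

Holonomy = total enclosed curvature = 30° + 50° = 80°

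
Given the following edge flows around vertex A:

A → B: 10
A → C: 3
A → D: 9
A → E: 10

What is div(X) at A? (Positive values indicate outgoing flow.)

Divergence = sum of outgoing flows = 10 + 3 + 9 + 10 = 32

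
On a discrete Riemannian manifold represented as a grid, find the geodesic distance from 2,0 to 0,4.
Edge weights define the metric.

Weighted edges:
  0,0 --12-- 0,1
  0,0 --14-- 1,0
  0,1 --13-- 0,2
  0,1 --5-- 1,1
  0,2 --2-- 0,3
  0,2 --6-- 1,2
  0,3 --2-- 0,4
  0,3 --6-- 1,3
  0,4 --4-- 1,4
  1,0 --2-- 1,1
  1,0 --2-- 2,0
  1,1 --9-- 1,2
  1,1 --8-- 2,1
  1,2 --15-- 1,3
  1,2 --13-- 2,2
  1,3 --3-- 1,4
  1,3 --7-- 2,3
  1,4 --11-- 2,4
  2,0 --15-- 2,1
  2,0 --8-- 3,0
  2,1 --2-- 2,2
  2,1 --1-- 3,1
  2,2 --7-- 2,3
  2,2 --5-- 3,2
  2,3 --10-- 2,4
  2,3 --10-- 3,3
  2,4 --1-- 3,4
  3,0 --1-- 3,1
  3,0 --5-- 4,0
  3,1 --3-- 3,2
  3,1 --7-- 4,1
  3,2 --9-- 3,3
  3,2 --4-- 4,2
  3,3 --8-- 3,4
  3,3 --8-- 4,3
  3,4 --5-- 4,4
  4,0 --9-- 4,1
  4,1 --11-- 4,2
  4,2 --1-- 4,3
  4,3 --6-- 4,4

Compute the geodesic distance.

Shortest path: 2,0 → 1,0 → 1,1 → 1,2 → 0,2 → 0,3 → 0,4, total weight = 23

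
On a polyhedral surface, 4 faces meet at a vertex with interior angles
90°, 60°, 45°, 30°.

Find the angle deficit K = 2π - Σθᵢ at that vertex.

Sum of angles = 225°. K = 360° - 225° = 135° = 3π/4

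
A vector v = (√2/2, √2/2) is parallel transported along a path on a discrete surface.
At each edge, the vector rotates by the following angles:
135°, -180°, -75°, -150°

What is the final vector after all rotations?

Total rotation: 135° + (-180°) + (-75°) + (-150°) = -270° ≡ 90° (mod 360°). Final vector: (-0.7071, 0.7071)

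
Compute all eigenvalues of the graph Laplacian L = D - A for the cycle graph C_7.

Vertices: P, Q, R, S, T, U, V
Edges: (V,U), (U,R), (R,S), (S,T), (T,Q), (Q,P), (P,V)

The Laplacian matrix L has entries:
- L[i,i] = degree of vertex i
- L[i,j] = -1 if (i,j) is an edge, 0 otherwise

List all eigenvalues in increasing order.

The cycle graph C_n has Laplacian eigenvalues λ_k = 2 − 2cos(2πk/n), k = 0, 1, …, n−1. Here n = 7:
k=0: 2 − 2cos(0) = 0.0; k=1: 2 − 2cos(2π/7) = 0.753; k=2: 2 − 2cos(4π/7) = 2.445; k=3: 2 − 2cos(6π/7) = 3.8019; k=4: 2 − 2cos(8π/7) = 3.8019; k=5: 2 − 2cos(10π/7) = 2.445; k=6: 2 − 2cos(12π/7) = 0.753.
Laplacian eigenvalues (increasing order): [0.0, 0.753, 0.753, 2.445, 2.445, 3.8019, 3.8019]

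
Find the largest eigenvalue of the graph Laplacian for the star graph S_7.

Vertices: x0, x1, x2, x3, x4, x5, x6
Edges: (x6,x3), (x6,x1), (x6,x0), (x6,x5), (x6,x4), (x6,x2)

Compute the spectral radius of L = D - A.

The star S_7 is the complete bipartite graph K_{1,6} (one hub of degree 6, 6 leaves of degree 1). The Laplacian spectrum of K_{p,q} is 0, p (multiplicity q−1), q (multiplicity p−1), p+q. With p = 1, q = 6: 0 once, 1 with multiplicity 5, and 7 once. (Check: trace L = sum of degrees = 12 = 5·1 + 7.)
Laplacian eigenvalues: [0.0, 1.0, 1.0, 1.0, 1.0, 1.0, 7.0]. Largest eigenvalue (spectral radius) = 7.0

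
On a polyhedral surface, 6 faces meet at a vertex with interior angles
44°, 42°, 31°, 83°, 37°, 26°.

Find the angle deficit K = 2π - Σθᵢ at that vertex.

Sum of angles = 263°. K = 360° - 263° = 97° = 97π/180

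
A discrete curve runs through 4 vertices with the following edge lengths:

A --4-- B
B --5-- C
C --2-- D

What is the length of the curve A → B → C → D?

Arc length = 4 + 5 + 2 = 11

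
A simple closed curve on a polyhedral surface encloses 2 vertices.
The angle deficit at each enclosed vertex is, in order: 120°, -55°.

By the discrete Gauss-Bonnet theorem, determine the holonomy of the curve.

Holonomy = total enclosed curvature = 120° + (-55°) = 65°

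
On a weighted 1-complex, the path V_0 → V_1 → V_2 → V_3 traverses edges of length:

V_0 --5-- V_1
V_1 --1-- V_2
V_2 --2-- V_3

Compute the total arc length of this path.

Arc length = 5 + 1 + 2 = 8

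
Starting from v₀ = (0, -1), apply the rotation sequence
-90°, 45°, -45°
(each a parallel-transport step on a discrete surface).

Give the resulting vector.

Total rotation: (-90°) + 45° + (-45°) = -90°. Final vector: (-1, 0)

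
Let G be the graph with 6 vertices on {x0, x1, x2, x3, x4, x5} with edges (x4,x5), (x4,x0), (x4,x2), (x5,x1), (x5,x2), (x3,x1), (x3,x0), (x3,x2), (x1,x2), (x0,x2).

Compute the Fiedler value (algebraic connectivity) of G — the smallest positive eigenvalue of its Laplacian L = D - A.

Degrees: deg(x0) = 3, deg(x1) = 3, deg(x2) = 5, deg(x3) = 3, deg(x4) = 3, deg(x5) = 3.
L = D − A with rows/columns ordered (x0, x1, x2, x3, x4, x5):
  [ 3,  0, -1, -1, -1,  0]
  [ 0,  3, -1, -1,  0, -1]
  [-1, -1,  5, -1, -1, -1]
  [-1, -1, -1,  3,  0,  0]
  [-1,  0, -1,  0,  3, -1]
  [ 0, -1, -1,  0, -1,  3]
Characteristic polynomial: det(λI − L) = λ(λ² − 7λ + 11)²(λ − 6).
Roots: λ = 0; (λ² − 7λ + 11) = 0 ⇒ λ = (7 ± √5)/2 ≈ 2.382, 4.618 (multiplicity 2); (λ − 6) = 0 ⇒ λ = 6.
(Check: the roots sum (with multiplicity) to 20, matching trace L = Σdeg = 2·10 = 20.)
Laplacian eigenvalues: [0.0, 2.382, 2.382, 4.618, 4.618, 6.0]. Algebraic connectivity (smallest non-zero eigenvalue) = 2.382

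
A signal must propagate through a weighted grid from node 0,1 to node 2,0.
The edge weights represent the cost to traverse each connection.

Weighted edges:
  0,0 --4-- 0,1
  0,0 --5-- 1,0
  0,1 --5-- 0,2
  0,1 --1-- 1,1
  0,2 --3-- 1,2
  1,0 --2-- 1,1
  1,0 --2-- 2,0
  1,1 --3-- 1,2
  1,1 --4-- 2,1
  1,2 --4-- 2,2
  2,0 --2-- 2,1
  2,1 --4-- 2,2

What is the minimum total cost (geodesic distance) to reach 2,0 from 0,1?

Shortest path: 0,1 → 1,1 → 1,0 → 2,0, total weight = 5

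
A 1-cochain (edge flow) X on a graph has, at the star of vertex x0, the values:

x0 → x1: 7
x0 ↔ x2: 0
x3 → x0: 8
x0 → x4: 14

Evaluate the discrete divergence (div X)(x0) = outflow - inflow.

Divergence = sum of outgoing flows = 7 + 0 + (-8) + 14 = 13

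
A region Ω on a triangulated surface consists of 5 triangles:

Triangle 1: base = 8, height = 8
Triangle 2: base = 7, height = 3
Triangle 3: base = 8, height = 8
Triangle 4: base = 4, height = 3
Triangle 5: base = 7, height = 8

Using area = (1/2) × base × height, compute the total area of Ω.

(1/2)×8×8 + (1/2)×7×3 + (1/2)×8×8 + (1/2)×4×3 + (1/2)×7×8 = 108.5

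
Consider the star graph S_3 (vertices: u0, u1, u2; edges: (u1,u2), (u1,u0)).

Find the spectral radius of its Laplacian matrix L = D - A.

The star S_3 is the complete bipartite graph K_{1,2} (one hub of degree 2, 2 leaves of degree 1). The Laplacian spectrum of K_{p,q} is 0, p (multiplicity q−1), q (multiplicity p−1), p+q. With p = 1, q = 2: 0 once, 1 with multiplicity 1, and 3 once. (Check: trace L = sum of degrees = 4 = 1·1 + 3.)
Laplacian eigenvalues: [0.0, 1.0, 3.0]. Largest eigenvalue (spectral radius) = 3.0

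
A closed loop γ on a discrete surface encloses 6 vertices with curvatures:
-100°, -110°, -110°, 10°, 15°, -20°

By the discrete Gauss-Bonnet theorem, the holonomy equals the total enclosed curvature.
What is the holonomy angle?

Holonomy = total enclosed curvature = (-100°) + (-110°) + (-110°) + 10° + 15° + (-20°) = -315°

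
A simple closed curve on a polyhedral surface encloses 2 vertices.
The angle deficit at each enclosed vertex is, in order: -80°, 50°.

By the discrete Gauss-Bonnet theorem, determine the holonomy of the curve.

Holonomy = total enclosed curvature = (-80°) + 50° = -30°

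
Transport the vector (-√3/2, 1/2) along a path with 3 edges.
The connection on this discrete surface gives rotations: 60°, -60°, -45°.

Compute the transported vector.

Total rotation: 60° + (-60°) + (-45°) = -45°. Final vector: (-0.2588, 0.9659)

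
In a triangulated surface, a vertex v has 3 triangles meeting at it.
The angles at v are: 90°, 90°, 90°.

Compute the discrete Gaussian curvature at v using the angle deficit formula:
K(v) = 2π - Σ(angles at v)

Sum of angles = 270°. K = 360° - 270° = 90° = π/2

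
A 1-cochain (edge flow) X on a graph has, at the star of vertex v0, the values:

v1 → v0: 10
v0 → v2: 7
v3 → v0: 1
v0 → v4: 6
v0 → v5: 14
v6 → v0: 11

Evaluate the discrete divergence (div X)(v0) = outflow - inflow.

Divergence = sum of outgoing flows = (-10) + 7 + (-1) + 6 + 14 + (-11) = 5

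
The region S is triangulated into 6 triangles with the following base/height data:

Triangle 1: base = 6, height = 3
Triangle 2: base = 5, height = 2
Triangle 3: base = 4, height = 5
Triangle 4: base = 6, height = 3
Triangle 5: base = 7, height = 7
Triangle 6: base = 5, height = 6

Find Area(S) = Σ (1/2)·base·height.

(1/2)×6×3 + (1/2)×5×2 + (1/2)×4×5 + (1/2)×6×3 + (1/2)×7×7 + (1/2)×5×6 = 72.5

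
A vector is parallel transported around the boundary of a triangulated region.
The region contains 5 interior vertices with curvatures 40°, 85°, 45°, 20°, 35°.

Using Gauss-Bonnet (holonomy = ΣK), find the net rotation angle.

Holonomy = total enclosed curvature = 40° + 85° + 45° + 20° + 35° = 225°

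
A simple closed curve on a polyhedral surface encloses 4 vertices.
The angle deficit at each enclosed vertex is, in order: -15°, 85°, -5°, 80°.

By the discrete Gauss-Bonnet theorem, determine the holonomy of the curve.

Holonomy = total enclosed curvature = (-15°) + 85° + (-5°) + 80° = 145°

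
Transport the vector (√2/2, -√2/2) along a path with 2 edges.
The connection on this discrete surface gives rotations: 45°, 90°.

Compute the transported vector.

Total rotation: 45° + 90° = 135°. Final vector: (0, 1)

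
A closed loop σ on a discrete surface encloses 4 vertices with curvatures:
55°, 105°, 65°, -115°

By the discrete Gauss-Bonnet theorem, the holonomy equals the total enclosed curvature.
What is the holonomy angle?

Holonomy = total enclosed curvature = 55° + 105° + 65° + (-115°) = 110°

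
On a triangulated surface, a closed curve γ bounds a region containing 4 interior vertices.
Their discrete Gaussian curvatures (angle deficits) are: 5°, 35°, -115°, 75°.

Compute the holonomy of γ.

Holonomy = total enclosed curvature = 5° + 35° + (-115°) + 75° = 0°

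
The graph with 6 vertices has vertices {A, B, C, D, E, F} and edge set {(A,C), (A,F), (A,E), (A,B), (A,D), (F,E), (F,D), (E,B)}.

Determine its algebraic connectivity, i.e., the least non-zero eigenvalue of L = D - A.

Degrees: deg(A) = 5, deg(B) = 2, deg(C) = 1, deg(D) = 2, deg(E) = 3, deg(F) = 3.
L = D − A with rows/columns ordered (A, B, C, D, E, F):
  [ 5, -1, -1, -1, -1, -1]
  [-1,  2,  0,  0, -1,  0]
  [-1,  0,  1,  0,  0,  0]
  [-1,  0,  0,  2,  0, -1]
  [-1, -1,  0,  0,  3, -1]
  [-1,  0,  0, -1, -1,  3]
Characteristic polynomial: det(λI − L) = λ(λ − 1)(λ² − 6λ + 7)(λ − 3)(λ − 6).
Roots: λ = 0; (λ − 1) = 0 ⇒ λ = 1; (λ² − 6λ + 7) = 0 ⇒ λ = 3 ± √2 ≈ 1.5858, 4.4142; (λ − 3) = 0 ⇒ λ = 3; (λ − 6) = 0 ⇒ λ = 6.
(Check: the roots sum (with multiplicity) to 16, matching trace L = Σdeg = 2·8 = 16.)
Laplacian eigenvalues: [0.0, 1.0, 1.5858, 3.0, 4.4142, 6.0]. Algebraic connectivity (smallest non-zero eigenvalue) = 1.0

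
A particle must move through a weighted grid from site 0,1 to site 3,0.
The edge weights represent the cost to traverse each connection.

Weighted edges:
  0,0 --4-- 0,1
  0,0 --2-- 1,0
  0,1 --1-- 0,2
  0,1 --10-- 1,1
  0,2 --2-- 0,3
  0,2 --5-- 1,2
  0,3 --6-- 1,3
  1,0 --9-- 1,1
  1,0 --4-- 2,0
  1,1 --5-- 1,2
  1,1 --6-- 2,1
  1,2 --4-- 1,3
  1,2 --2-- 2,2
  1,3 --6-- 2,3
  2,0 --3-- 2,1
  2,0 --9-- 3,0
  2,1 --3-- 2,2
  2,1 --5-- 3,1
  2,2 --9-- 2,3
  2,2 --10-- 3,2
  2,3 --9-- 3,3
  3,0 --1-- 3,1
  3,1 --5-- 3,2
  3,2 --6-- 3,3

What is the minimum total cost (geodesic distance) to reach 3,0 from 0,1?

Shortest path: 0,1 → 0,2 → 1,2 → 2,2 → 2,1 → 3,1 → 3,0, total weight = 17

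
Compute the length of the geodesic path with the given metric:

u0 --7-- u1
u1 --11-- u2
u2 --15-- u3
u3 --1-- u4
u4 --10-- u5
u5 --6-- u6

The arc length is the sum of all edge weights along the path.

Arc length = 7 + 11 + 15 + 1 + 10 + 6 = 50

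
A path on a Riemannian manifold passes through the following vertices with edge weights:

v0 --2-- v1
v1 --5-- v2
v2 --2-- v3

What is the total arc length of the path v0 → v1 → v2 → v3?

Arc length = 2 + 5 + 2 = 9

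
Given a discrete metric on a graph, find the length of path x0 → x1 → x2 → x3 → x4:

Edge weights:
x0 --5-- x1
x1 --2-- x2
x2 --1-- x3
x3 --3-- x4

Arc length = 5 + 2 + 1 + 3 = 11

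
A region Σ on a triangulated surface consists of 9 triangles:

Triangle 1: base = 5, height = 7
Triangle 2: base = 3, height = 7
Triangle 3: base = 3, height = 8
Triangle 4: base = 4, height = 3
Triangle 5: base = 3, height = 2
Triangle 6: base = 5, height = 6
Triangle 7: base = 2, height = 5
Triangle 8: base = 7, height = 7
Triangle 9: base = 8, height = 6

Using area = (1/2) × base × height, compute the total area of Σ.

(1/2)×5×7 + (1/2)×3×7 + (1/2)×3×8 + (1/2)×4×3 + (1/2)×3×2 + (1/2)×5×6 + (1/2)×2×5 + (1/2)×7×7 + (1/2)×8×6 = 117.5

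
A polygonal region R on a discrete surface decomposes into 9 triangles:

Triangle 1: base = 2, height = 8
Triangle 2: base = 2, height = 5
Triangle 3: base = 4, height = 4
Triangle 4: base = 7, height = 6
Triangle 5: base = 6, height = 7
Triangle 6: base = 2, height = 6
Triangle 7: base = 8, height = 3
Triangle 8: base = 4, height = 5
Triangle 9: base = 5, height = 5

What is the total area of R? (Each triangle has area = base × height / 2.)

(1/2)×2×8 + (1/2)×2×5 + (1/2)×4×4 + (1/2)×7×6 + (1/2)×6×7 + (1/2)×2×6 + (1/2)×8×3 + (1/2)×4×5 + (1/2)×5×5 = 103.5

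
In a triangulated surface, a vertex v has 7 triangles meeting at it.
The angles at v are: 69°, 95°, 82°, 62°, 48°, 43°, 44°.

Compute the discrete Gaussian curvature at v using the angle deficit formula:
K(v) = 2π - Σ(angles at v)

Sum of angles = 443°. K = 360° - 443° = -83° = -83π/180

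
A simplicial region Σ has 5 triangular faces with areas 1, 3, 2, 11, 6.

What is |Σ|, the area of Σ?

1 + 3 + 2 + 11 + 6 = 23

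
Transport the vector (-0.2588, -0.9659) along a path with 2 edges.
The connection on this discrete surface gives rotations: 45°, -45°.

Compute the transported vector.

Total rotation: 45° + (-45°) = 0°. Final vector: (-0.2588, -0.9659)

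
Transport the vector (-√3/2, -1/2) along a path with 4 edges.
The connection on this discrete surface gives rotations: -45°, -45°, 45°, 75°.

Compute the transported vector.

Total rotation: (-45°) + (-45°) + 45° + 75° = 30°. Final vector: (-0.5000, -0.8660)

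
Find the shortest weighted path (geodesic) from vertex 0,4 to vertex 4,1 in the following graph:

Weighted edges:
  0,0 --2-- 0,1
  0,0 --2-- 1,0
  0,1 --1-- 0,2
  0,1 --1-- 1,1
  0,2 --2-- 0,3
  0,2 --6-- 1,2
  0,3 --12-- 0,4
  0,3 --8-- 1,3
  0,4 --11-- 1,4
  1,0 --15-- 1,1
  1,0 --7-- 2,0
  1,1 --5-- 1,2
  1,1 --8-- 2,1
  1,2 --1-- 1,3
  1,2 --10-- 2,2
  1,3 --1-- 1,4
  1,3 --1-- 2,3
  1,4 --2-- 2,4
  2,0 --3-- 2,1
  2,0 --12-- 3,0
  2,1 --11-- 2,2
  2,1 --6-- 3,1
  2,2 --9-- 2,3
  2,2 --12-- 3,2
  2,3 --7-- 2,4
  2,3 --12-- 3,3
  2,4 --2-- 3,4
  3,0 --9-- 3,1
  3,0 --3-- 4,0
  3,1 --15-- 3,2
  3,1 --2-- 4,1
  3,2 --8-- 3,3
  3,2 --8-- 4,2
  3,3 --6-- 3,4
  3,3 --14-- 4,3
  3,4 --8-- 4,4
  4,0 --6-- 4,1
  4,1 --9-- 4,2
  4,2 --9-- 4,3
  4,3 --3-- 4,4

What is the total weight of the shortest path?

Shortest path: 0,4 → 0,3 → 0,2 → 0,1 → 1,1 → 2,1 → 3,1 → 4,1, total weight = 32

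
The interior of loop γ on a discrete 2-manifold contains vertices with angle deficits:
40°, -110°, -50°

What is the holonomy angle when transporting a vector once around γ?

Holonomy = total enclosed curvature = 40° + (-110°) + (-50°) = -120°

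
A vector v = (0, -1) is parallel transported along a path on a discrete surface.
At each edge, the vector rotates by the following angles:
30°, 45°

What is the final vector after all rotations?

Total rotation: 30° + 45° = 75°. Final vector: (0.9659, -0.2588)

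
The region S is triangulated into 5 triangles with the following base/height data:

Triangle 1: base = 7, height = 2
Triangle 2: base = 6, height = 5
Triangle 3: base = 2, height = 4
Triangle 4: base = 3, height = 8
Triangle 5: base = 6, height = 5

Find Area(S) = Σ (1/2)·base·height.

(1/2)×7×2 + (1/2)×6×5 + (1/2)×2×4 + (1/2)×3×8 + (1/2)×6×5 = 53.0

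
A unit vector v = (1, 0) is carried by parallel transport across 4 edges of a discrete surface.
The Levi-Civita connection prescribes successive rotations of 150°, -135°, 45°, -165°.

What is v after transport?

Total rotation: 150° + (-135°) + 45° + (-165°) = -105°. Final vector: (-0.2588, -0.9659)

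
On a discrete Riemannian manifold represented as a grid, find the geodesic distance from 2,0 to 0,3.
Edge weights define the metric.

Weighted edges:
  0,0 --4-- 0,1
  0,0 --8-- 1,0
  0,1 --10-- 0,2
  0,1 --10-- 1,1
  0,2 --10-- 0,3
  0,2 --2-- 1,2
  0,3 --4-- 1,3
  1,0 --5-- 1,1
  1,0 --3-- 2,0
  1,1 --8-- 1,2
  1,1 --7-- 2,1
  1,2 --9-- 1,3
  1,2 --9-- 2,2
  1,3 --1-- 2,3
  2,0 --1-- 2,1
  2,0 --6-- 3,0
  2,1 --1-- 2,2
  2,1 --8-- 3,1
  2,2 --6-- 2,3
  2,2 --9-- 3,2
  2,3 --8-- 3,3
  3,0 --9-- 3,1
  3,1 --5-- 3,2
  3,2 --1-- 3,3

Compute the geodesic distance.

Shortest path: 2,0 → 2,1 → 2,2 → 2,3 → 1,3 → 0,3, total weight = 13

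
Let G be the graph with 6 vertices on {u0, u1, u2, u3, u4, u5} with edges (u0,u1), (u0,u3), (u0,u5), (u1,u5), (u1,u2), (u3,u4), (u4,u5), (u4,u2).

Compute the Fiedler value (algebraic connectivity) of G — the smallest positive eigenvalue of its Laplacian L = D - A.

Degrees: deg(u0) = 3, deg(u1) = 3, deg(u2) = 2, deg(u3) = 2, deg(u4) = 3, deg(u5) = 3.
L = D − A with rows/columns ordered (u0, u1, u2, u3, u4, u5):
  [ 3, -1,  0, -1,  0, -1]
  [-1,  3, -1,  0,  0, -1]
  [ 0, -1,  2,  0, -1,  0]
  [-1,  0,  0,  2, -1,  0]
  [ 0,  0, -1, -1,  3, -1]
  [-1, -1,  0,  0, -1,  3]
Characteristic polynomial: det(λI − L) = λ(λ² − 6λ + 7)(λ − 2)(λ − 3)(λ − 5).
Roots: λ = 0; (λ² − 6λ + 7) = 0 ⇒ λ = 3 ± √2 ≈ 1.5858, 4.4142; (λ − 2) = 0 ⇒ λ = 2; (λ − 3) = 0 ⇒ λ = 3; (λ − 5) = 0 ⇒ λ = 5.
(Check: the roots sum (with multiplicity) to 16, matching trace L = Σdeg = 2·8 = 16.)
Laplacian eigenvalues: [0.0, 1.5858, 2.0, 3.0, 4.4142, 5.0]. Algebraic connectivity (smallest non-zero eigenvalue) = 1.5858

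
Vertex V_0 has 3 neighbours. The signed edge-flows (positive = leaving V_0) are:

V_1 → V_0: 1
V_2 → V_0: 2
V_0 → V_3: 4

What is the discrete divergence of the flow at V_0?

Divergence = sum of outgoing flows = (-1) + (-2) + 4 = 1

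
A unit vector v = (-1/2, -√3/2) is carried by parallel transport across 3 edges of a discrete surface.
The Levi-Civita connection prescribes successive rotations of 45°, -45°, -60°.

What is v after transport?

Total rotation: 45° + (-45°) + (-60°) = -60°. Final vector: (-1, 0)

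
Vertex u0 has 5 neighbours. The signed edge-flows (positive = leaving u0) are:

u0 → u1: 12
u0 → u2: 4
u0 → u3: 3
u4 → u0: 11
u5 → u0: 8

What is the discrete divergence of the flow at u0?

Divergence = sum of outgoing flows = 12 + 4 + 3 + (-11) + (-8) = 0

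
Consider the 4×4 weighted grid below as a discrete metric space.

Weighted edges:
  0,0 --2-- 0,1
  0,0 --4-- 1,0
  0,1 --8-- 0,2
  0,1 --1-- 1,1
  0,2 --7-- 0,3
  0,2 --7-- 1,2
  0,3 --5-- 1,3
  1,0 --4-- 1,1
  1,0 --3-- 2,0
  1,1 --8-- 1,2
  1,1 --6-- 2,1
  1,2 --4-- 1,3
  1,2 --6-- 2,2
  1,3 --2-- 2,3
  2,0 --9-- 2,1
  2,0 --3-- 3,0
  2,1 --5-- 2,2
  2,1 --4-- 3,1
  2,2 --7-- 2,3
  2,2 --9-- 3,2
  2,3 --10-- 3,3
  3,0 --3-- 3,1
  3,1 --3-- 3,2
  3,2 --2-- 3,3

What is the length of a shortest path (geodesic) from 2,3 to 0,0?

Shortest path: 2,3 → 1,3 → 1,2 → 1,1 → 0,1 → 0,0, total weight = 17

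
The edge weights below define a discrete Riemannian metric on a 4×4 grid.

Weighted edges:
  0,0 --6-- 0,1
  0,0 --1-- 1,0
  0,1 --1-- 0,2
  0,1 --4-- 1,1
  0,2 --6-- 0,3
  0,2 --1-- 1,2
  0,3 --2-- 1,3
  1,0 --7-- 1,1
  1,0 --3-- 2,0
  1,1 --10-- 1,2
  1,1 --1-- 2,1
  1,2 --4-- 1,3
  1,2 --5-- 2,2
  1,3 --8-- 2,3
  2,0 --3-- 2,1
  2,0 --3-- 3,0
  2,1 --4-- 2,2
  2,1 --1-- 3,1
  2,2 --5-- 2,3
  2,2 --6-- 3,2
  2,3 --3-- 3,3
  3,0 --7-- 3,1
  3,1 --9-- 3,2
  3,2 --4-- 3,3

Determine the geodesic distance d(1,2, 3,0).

Shortest path: 1,2 → 0,2 → 0,1 → 1,1 → 2,1 → 2,0 → 3,0, total weight = 13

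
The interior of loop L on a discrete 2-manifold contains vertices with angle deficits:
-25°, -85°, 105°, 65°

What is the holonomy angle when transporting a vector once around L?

Holonomy = total enclosed curvature = (-25°) + (-85°) + 105° + 65° = 60°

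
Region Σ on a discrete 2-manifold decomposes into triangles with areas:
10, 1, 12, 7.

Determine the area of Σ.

10 + 1 + 12 + 7 = 30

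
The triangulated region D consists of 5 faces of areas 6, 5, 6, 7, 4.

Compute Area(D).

6 + 5 + 6 + 7 + 4 = 28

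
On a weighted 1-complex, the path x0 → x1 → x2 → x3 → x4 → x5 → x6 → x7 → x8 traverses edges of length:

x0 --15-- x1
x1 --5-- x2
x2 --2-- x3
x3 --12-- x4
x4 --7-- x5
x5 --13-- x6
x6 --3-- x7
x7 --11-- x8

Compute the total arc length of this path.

Arc length = 15 + 5 + 2 + 12 + 7 + 13 + 3 + 11 = 68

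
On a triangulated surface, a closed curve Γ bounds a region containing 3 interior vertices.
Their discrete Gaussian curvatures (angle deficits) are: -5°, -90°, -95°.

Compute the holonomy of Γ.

Holonomy = total enclosed curvature = (-5°) + (-90°) + (-95°) = -190°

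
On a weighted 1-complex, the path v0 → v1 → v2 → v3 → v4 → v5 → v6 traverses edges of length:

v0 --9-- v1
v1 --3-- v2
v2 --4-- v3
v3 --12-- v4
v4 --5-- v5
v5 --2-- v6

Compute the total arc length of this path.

Arc length = 9 + 3 + 4 + 12 + 5 + 2 = 35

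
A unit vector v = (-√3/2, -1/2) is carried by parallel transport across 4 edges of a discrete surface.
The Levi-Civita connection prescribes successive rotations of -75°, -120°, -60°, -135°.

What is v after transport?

Total rotation: (-75°) + (-120°) + (-60°) + (-135°) = -390° ≡ -30° (mod 360°). Final vector: (-1, 0)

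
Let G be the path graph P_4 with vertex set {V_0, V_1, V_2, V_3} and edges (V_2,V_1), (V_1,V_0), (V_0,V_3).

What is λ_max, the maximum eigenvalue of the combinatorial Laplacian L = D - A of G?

The path graph P_n has Laplacian eigenvalues λ_k = 2 − 2cos(kπ/n), k = 0, 1, …, n−1. Here n = 4:
k=0: 2 − 2cos(0) = 0.0; k=1: 2 − 2cos(π/4) = 0.5858; k=2: 2 − 2cos(π/2) = 2.0; k=3: 2 − 2cos(3π/4) = 3.4142.
Laplacian eigenvalues: [0.0, 0.5858, 2.0, 3.4142]. Largest eigenvalue (spectral radius) = 3.4142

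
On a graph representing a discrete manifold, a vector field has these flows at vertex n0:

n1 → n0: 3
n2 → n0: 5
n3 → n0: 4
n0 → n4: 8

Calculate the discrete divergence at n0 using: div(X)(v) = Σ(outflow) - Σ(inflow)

Divergence = sum of outgoing flows = (-3) + (-5) + (-4) + 8 = -4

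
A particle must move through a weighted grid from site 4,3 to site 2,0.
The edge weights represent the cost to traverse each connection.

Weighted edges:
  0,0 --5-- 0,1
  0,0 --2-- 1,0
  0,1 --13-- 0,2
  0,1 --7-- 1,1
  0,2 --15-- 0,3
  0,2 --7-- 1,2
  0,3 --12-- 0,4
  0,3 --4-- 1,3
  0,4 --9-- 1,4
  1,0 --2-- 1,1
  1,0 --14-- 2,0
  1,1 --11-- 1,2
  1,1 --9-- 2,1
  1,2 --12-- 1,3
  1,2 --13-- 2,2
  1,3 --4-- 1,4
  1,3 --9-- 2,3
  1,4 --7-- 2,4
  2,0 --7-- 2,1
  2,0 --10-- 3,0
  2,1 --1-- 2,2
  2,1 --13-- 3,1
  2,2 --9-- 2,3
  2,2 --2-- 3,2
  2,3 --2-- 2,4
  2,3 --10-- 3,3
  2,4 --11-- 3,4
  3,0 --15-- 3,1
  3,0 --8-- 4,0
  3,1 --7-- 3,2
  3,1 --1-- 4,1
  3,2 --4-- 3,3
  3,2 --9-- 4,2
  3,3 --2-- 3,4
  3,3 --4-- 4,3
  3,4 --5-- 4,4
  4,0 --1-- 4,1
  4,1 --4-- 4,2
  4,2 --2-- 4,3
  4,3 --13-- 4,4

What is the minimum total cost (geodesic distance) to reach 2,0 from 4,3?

Shortest path: 4,3 → 3,3 → 3,2 → 2,2 → 2,1 → 2,0, total weight = 18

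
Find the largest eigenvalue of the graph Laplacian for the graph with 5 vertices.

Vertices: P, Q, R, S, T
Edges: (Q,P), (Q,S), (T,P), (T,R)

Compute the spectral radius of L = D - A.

Degrees: deg(P) = 2, deg(Q) = 2, deg(R) = 1, deg(S) = 1, deg(T) = 2.
L = D − A with rows/columns ordered (P, Q, R, S, T):
  [ 2, -1,  0,  0, -1]
  [-1,  2,  0, -1,  0]
  [ 0,  0,  1,  0, -1]
  [ 0, -1,  0,  1,  0]
  [-1,  0, -1,  0,  2]
Characteristic polynomial: det(λI − L) = λ(λ² − 3λ + 1)(λ² − 5λ + 5).
Roots: λ = 0; (λ² − 3λ + 1) = 0 ⇒ λ = (3 ± √5)/2 ≈ 0.382, 2.618; (λ² − 5λ + 5) = 0 ⇒ λ = (5 ± √5)/2 ≈ 1.382, 3.618.
(Check: the roots sum (with multiplicity) to 8, matching trace L = Σdeg = 2·4 = 8.)
Laplacian eigenvalues: [0.0, 0.382, 1.382, 2.618, 3.618]. Largest eigenvalue (spectral radius) = 3.618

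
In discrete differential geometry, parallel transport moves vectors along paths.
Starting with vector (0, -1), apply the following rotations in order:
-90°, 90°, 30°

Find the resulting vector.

Total rotation: (-90°) + 90° + 30° = 30°. Final vector: (0.5000, -0.8660)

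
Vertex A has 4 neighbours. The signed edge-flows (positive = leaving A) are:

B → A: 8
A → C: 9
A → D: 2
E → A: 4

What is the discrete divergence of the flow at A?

Divergence = sum of outgoing flows = (-8) + 9 + 2 + (-4) = -1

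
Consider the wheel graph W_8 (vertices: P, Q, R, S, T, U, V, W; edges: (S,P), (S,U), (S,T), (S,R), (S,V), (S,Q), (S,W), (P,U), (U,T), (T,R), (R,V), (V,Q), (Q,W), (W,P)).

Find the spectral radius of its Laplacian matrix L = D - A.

The wheel W_8 is the join K_1 ∨ C_7 (a hub joined to every vertex of a cycle of length 7). For a join G ∨ H (G on p vertices, H on q vertices) the Laplacian spectrum is 0, p+q, the eigenvalues of L(G) other than one 0 each shifted by +q, and the eigenvalues of L(H) other than one 0 each shifted by +p. With G = K_1 (p = 1, nothing left after dropping its 0) and H = C_7 (q = 7, eigenvalues 2 − 2cos(2πk/7), k = 0, …, 6; drop k = 0), the spectrum of W_8 is 0, 8, and 1 + (2 − 2cos(2πk/7)) = 3 − 2cos(2πk/7) for k = 1, …, 6:
k=1: 3 − 2cos(2π/7) = 1.753; k=2: 3 − 2cos(4π/7) = 3.445; k=3: 3 − 2cos(6π/7) = 4.8019; k=4: 3 − 2cos(8π/7) = 4.8019; k=5: 3 − 2cos(10π/7) = 3.445; k=6: 3 − 2cos(12π/7) = 1.753.
Laplacian eigenvalues: [0.0, 1.753, 1.753, 3.445, 3.445, 4.8019, 4.8019, 8.0]. Largest eigenvalue (spectral radius) = 8.0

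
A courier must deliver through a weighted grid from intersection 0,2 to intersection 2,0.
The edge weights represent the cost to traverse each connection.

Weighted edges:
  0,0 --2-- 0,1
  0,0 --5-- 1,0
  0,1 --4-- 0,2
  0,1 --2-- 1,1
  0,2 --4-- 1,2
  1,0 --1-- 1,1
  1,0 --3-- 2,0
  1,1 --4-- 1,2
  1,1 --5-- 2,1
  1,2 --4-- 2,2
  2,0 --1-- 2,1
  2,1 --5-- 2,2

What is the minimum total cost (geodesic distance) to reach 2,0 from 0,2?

Shortest path: 0,2 → 0,1 → 1,1 → 1,0 → 2,0, total weight = 10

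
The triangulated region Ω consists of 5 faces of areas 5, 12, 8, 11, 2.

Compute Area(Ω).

5 + 12 + 8 + 11 + 2 = 38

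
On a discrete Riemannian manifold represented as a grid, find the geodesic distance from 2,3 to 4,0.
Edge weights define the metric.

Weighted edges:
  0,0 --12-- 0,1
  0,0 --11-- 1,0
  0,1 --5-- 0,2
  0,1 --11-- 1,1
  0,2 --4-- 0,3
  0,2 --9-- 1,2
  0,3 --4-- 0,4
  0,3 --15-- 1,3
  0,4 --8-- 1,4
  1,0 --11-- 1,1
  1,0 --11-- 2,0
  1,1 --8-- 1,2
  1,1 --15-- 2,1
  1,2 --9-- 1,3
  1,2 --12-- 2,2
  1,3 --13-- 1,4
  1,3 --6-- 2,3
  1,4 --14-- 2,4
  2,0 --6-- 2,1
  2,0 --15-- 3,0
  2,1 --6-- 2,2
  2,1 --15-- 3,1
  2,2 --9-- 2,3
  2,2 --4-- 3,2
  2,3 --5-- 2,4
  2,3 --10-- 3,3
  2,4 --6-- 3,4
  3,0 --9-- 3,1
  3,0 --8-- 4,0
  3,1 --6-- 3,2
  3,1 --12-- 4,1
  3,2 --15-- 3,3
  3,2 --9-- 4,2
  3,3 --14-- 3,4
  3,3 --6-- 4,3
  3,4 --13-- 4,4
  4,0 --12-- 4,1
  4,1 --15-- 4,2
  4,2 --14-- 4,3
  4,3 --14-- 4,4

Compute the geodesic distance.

Shortest path: 2,3 → 2,2 → 3,2 → 3,1 → 3,0 → 4,0, total weight = 36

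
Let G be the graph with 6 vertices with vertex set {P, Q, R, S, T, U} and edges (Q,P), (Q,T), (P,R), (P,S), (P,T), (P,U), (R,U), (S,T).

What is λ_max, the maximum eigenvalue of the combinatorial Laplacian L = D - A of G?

Degrees: deg(P) = 5, deg(Q) = 2, deg(R) = 2, deg(S) = 2, deg(T) = 3, deg(U) = 2.
L = D − A with rows/columns ordered (P, Q, R, S, T, U):
  [ 5, -1, -1, -1, -1, -1]
  [-1,  2,  0,  0, -1,  0]
  [-1,  0,  2,  0,  0, -1]
  [-1,  0,  0,  2, -1,  0]
  [-1, -1,  0, -1,  3,  0]
  [-1,  0, -1,  0,  0,  2]
Characteristic polynomial: det(λI − L) = λ(λ − 1)(λ − 2)(λ − 3)(λ − 4)(λ − 6).
Roots: λ = 0; (λ − 1) = 0 ⇒ λ = 1; (λ − 2) = 0 ⇒ λ = 2; (λ − 3) = 0 ⇒ λ = 3; (λ − 4) = 0 ⇒ λ = 4; (λ − 6) = 0 ⇒ λ = 6.
(Check: the roots sum (with multiplicity) to 16, matching trace L = Σdeg = 2·8 = 16.)
Laplacian eigenvalues: [0.0, 1.0, 2.0, 3.0, 4.0, 6.0]. Largest eigenvalue (spectral radius) = 6.0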